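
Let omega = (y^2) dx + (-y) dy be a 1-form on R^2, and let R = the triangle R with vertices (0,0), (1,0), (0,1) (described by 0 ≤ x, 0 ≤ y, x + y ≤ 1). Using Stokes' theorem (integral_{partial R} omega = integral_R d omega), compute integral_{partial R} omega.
integral_(partial R) omega = -1/3

Stokes: integral_partial_R omega = integral_R d omega with d omega = (∂Q/∂x - ∂P/∂y) dx ∧ dy.
  ∂Q/∂x = 0
  ∂P/∂y = 2*y
  integrand = ∂Q/∂x - ∂P/∂y = -2*y.
Integrating over R: integral_0^1 integral_0^{1-x} (-2*y) dy dx = -1/3.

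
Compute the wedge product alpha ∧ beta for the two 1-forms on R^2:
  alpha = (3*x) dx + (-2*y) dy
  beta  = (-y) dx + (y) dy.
alpha ∧ beta = (y*(3*x - 2*y)) dx ∧ dy

Distribute the wedge, using dx_i ∧ dx_j = -dx_j ∧ dx_i and dx_i ∧ dx_i = 0. For each pair (i, j) with i < j, the coefficient of dx_i ∧ dx_j in alpha ∧ beta is (alpha_i * beta_j - alpha_j * beta_i). Collecting: alpha ∧ beta = (y*(3*x - 2*y)) dx ∧ dy.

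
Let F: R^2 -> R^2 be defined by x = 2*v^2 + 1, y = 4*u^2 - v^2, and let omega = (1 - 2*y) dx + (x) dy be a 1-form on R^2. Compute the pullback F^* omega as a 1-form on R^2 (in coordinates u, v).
F^* omega = (8*u*(2*v^2 + 1)) du + (2*v*(-16*u^2 + 2*v^2 + 1)) dv

Using F^*(f dg) = (f ∘ F) d(g ∘ F), substitute each coordinate x_i by F_i(u, v) in f_i, and replace dx_i by d F_i = (∂F_i/∂u) du + (∂F_i/∂v) dv.
  For the x component: f_1(F) = -8*u^2 + 2*v^2 + 1; d F_1 = (0) du + (4*v) dv
  For the y component: f_2(F) = 2*v^2 + 1; d F_2 = (8*u) du + (-2*v) dv
Combining and collecting du, dv coefficients:
  coeff of du: 8*u*(2*v^2 + 1)
  coeff of dv: 2*v*(-16*u^2 + 2*v^2 + 1)
F^* omega = (8*u*(2*v^2 + 1)) du + (2*v*(-16*u^2 + 2*v^2 + 1)) dv.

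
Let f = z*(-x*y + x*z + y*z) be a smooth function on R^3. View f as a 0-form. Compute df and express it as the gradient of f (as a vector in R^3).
df = (z*(-y + z)) dx + (z*(-x + z)) dy + (-x*y + 2*x*z + 2*y*z) dz; grad f = (z*(-y + z), z*(-x + z), -x*y + 2*x*z + 2*y*z)

For a 0-form f, d f = (∂f/∂x) dx + (∂f/∂y) dy + (∂f/∂z) dz. The components of the vector representation are exactly the entries of grad f in Cartesian coordinates:
  ∂f/∂x = z*(-y + z)
  ∂f/∂y = z*(-x + z)
  ∂f/∂z = -x*y + 2*x*z + 2*y*z.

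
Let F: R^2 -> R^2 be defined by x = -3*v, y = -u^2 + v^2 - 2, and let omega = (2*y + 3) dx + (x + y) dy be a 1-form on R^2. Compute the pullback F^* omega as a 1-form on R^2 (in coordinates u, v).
F^* omega = (2*u*(u^2 - v^2 + 3*v + 2)) du + (-2*u^2*v + 6*u^2 + 2*v^3 - 12*v^2 - 4*v + 3) dv

Using F^*(f dg) = (f ∘ F) d(g ∘ F), substitute each coordinate x_i by F_i(u, v) in f_i, and replace dx_i by d F_i = (∂F_i/∂u) du + (∂F_i/∂v) dv.
  For the x component: f_1(F) = -2*u^2 + 2*v^2 - 1; d F_1 = (0) du + (-3) dv
  For the y component: f_2(F) = -u^2 + v^2 - 3*v - 2; d F_2 = (-2*u) du + (2*v) dv
Combining and collecting du, dv coefficients:
  coeff of du: 2*u*(u^2 - v^2 + 3*v + 2)
  coeff of dv: -2*u^2*v + 6*u^2 + 2*v^3 - 12*v^2 - 4*v + 3
F^* omega = (2*u*(u^2 - v^2 + 3*v + 2)) du + (-2*u^2*v + 6*u^2 + 2*v^3 - 12*v^2 - 4*v + 3) dv.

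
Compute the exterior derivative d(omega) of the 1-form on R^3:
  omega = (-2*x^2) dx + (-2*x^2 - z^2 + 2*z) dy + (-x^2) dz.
d(omega) = (-4*x) dx ∧ dy + (-2*x) dx ∧ dz + (2*z - 2) dy ∧ dz

For a 1-form omega = sum_i f_i dx_i, the exterior derivative is
  d(omega) = sum_{i < j} (∂f_j/∂x_i - ∂f_i/∂x_j) dx_i ∧ dx_j.
  coefficient of dx ∧ dy: ∂f_2/∂x - ∂f_1/∂y = ∂(-2*x^2 - z^2 + 2*z)/∂x - ∂(-2*x^2)/∂y = -4*x
  coefficient of dx ∧ dz: ∂f_3/∂x - ∂f_1/∂z = ∂(-x^2)/∂x - ∂(-2*x^2)/∂z = -2*x
  coefficient of dy ∧ dz: ∂f_3/∂y - ∂f_2/∂z = ∂(-x^2)/∂y - ∂(-2*x^2 - z^2 + 2*z)/∂z = 2*z - 2
Assembling: d(omega) = (-4*x) dx ∧ dy + (-2*x) dx ∧ dz + (2*z - 2) dy ∧ dz.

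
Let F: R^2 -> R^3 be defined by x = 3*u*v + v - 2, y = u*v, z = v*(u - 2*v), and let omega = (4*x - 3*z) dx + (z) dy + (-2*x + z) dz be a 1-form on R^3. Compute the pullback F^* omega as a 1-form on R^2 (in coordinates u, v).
F^* omega = (v*(23*u*v + 14*v^2 + 10*v - 20)) du + (23*u^2*v + 34*u*v^2 + 19*u*v - 20*u + 8*v^3 + 14*v^2 - 12*v - 8) dv

Using F^*(f dg) = (f ∘ F) d(g ∘ F), substitute each coordinate x_i by F_i(u, v) in f_i, and replace dx_i by d F_i = (∂F_i/∂u) du + (∂F_i/∂v) dv.
  For the x component: f_1(F) = 9*u*v + 6*v^2 + 4*v - 8; d F_1 = (3*v) du + (3*u + 1) dv
  For the y component: f_2(F) = v*(u - 2*v); d F_2 = (v) du + (u) dv
  For the z component: f_3(F) = -5*u*v - 2*v^2 - 2*v + 4; d F_3 = (v) du + (u - 4*v) dv
Combining and collecting du, dv coefficients:
  coeff of du: v*(23*u*v + 14*v^2 + 10*v - 20)
  coeff of dv: 23*u^2*v + 34*u*v^2 + 19*u*v - 20*u + 8*v^3 + 14*v^2 - 12*v - 8
F^* omega = (v*(23*u*v + 14*v^2 + 10*v - 20)) du + (23*u^2*v + 34*u*v^2 + 19*u*v - 20*u + 8*v^3 + 14*v^2 - 12*v - 8) dv.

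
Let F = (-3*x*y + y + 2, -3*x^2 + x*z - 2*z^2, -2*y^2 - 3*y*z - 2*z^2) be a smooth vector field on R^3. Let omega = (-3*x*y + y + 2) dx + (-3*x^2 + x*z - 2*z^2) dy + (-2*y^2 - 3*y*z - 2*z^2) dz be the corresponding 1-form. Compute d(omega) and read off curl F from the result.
d(omega) = (-x - 4*y + z) dy ∧ dz + (0) dz ∧ dx + (-3*x + z - 1) dx ∧ dy; curl F = (-x - 4*y + z, 0, -3*x + z - 1)

d omega = sum_{i<j} (∂f_j/∂x_i - ∂f_i/∂x_j) dx_i ∧ dx_j. Under the identification (dy ∧ dz, dz ∧ dx, dx ∧ dy) ↔ (e_x, e_y, e_z), the coefficients are exactly the components of curl F. Compute:
  ∂R/∂y - ∂Q/∂z = (-4*y - 3*z) - (x - 4*z) = -x - 4*y + z
  ∂P/∂z - ∂R/∂x = (0) - (0) = 0
  ∂Q/∂x - ∂P/∂y = (-6*x + z) - (1 - 3*x) = -3*x + z - 1.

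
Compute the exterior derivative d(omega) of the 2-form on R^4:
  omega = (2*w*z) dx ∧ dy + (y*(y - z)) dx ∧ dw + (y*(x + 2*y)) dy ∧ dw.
d(omega) = (2*w) dx ∧ dy ∧ dz + (-y + 3*z) dx ∧ dy ∧ dw + (y) dx ∧ dz ∧ dw

For a 2-form omega = sum_{i<j} g_{ij} dx_i ∧ dx_j, the exterior derivative is
  d(omega) = sum_{i<j} d(g_{ij}) ∧ dx_i ∧ dx_j = sum_{i<j, k} (∂g_{ij}/∂x_k) dx_k ∧ dx_i ∧ dx_j.
Expand each term, using dx_k ∧ dx_i ∧ dx_j = sgn(permutation) dx_{(a)} ∧ dx_{(b)} ∧ dx_{(c)} with (a < b < c) sorted:
  d(2*w*z) includes (∂/∂z)(2*w*z) dz = (2*w) dz, which multiplied by dx ∧ dy gives (2*w) dx ∧ dy ∧ dz
  d(2*w*z) includes (∂/∂w)(2*w*z) dw = (2*z) dw, which multiplied by dx ∧ dy gives (2*z) dx ∧ dy ∧ dw
  d(y*(y - z)) includes (∂/∂y)(y*(y - z)) dy = (2*y - z) dy, which multiplied by dx ∧ dw gives (-2*y + z) dx ∧ dy ∧ dw
  d(y*(y - z)) includes (∂/∂z)(y*(y - z)) dz = (-y) dz, which multiplied by dx ∧ dw gives (y) dx ∧ dz ∧ dw
  d(y*(x + 2*y)) includes (∂/∂x)(y*(x + 2*y)) dx = (y) dx, which multiplied by dy ∧ dw gives (y) dx ∧ dy ∧ dw
Collecting like 3-forms: d(omega) = (2*w) dx ∧ dy ∧ dz + (-y + 3*z) dx ∧ dy ∧ dw + (y) dx ∧ dz ∧ dw.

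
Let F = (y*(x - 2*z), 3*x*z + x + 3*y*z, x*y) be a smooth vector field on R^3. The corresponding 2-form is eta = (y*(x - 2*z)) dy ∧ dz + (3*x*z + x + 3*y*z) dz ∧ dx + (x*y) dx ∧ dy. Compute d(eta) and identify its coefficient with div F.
d(eta) = (y + 3*z) dx ∧ dy ∧ dz; div F = y + 3*z

For a 2-form in R^3 of the form above, applying d gives a 3-form with coefficient ∂P/∂x + ∂Q/∂y + ∂R/∂z:
  ∂P/∂x = y
  ∂Q/∂y = 3*z
  ∂R/∂z = 0
Sum = y + 3*z, which is exactly div F.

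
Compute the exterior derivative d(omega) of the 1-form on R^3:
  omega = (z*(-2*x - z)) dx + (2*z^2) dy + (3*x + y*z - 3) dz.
d(omega) = (2*x + 2*z + 3) dx ∧ dz + (-3*z) dy ∧ dz

For a 1-form omega = sum_i f_i dx_i, the exterior derivative is
  d(omega) = sum_{i < j} (∂f_j/∂x_i - ∂f_i/∂x_j) dx_i ∧ dx_j.
  coefficient of dx ∧ dz: ∂f_3/∂x - ∂f_1/∂z = ∂(3*x + y*z - 3)/∂x - ∂(z*(-2*x - z))/∂z = 2*x + 2*z + 3
  coefficient of dy ∧ dz: ∂f_3/∂y - ∂f_2/∂z = ∂(3*x + y*z - 3)/∂y - ∂(2*z^2)/∂z = -3*z
Assembling: d(omega) = (2*x + 2*z + 3) dx ∧ dz + (-3*z) dy ∧ dz.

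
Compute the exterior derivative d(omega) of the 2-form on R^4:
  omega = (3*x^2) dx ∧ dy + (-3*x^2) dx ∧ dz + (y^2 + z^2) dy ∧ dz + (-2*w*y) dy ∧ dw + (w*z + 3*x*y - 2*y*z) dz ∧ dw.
d(omega) = (3*y) dx ∧ dz ∧ dw + (3*x - 2*z) dy ∧ dz ∧ dw

For a 2-form omega = sum_{i<j} g_{ij} dx_i ∧ dx_j, the exterior derivative is
  d(omega) = sum_{i<j} d(g_{ij}) ∧ dx_i ∧ dx_j = sum_{i<j, k} (∂g_{ij}/∂x_k) dx_k ∧ dx_i ∧ dx_j.
Expand each term, using dx_k ∧ dx_i ∧ dx_j = sgn(permutation) dx_{(a)} ∧ dx_{(b)} ∧ dx_{(c)} with (a < b < c) sorted:
  d(w*z + 3*x*y - 2*y*z) includes (∂/∂x)(w*z + 3*x*y - 2*y*z) dx = (3*y) dx, which multiplied by dz ∧ dw gives (3*y) dx ∧ dz ∧ dw
  d(w*z + 3*x*y - 2*y*z) includes (∂/∂y)(w*z + 3*x*y - 2*y*z) dy = (3*x - 2*z) dy, which multiplied by dz ∧ dw gives (3*x - 2*z) dy ∧ dz ∧ dw
Collecting like 3-forms: d(omega) = (3*y) dx ∧ dz ∧ dw + (3*x - 2*z) dy ∧ dz ∧ dw.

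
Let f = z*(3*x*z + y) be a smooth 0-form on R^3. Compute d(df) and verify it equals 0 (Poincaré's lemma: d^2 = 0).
d(df) = 0

Step 1: df = sum_i (∂f/∂x_i) dx_i = (3*z^2) dx + (z) dy + (6*x*z + y) dz.
Step 2: Apply d again. Using the 1-form formula, the coefficient of dx ∧ dy in d(df) is ∂^2 f/∂x ∂y - ∂^2 f/∂y ∂x = (0) - (0) = 0 (equality of mixed partials for smooth f).
Similarly for dx ∧ dz and dy ∧ dz — all coefficients vanish. So d(df) = 0.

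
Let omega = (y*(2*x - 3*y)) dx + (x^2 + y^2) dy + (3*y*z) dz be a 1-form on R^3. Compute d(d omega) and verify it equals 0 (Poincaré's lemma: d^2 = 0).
d(d omega) = 0

Step 1: d omega = sum_{i<j} (∂f_j/∂x_i - ∂f_i/∂x_j) dx_i ∧ dx_j:
  coeff of dx ∧ dy: 6*y
  coeff of dx ∧ dz: 0
  coeff of dy ∧ dz: 3*z
Step 2: Apply d again to each 2-form coefficient. The only possible 3-form in R^3 is dx ∧ dy ∧ dz, with coefficient
  ∂(coeff of dy∧dz)/∂x - ∂(coeff of dx∧dz)/∂y + ∂(coeff of dx∧dy)/∂z
  = ∂/∂x (3*z) - ∂/∂y (0) + ∂/∂z (6*y).
Each of these terms simplifies to sums of mixed partials that cancel in pairs. The result is 0 (by equality of mixed partials for smooth functions — Schwarz / Clairaut).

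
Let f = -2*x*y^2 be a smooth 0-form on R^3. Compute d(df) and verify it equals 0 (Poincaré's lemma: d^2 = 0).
d(df) = 0

Step 1: df = sum_i (∂f/∂x_i) dx_i = (-2*y^2) dx + (-4*x*y) dy + (0) dz.
Step 2: Apply d again. Using the 1-form formula, the coefficient of dx ∧ dy in d(df) is ∂^2 f/∂x ∂y - ∂^2 f/∂y ∂x = (-4*y) - (-4*y) = 0 (equality of mixed partials for smooth f).
Similarly for dx ∧ dz and dy ∧ dz — all coefficients vanish. So d(df) = 0.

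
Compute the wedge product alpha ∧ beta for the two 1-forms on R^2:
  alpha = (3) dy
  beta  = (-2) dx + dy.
alpha ∧ beta = (6) dx ∧ dy

Distribute the wedge, using dx_i ∧ dx_j = -dx_j ∧ dx_i and dx_i ∧ dx_i = 0. For each pair (i, j) with i < j, the coefficient of dx_i ∧ dx_j in alpha ∧ beta is (alpha_i * beta_j - alpha_j * beta_i). Collecting: alpha ∧ beta = (6) dx ∧ dy.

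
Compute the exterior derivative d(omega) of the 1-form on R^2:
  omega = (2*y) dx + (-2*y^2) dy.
d(omega) = (-2) dx ∧ dy

For a 1-form omega = sum_i f_i dx_i, the exterior derivative is
  d(omega) = sum_{i < j} (∂f_j/∂x_i - ∂f_i/∂x_j) dx_i ∧ dx_j.
  coefficient of dx ∧ dy: ∂f_2/∂x - ∂f_1/∂y = ∂(-2*y^2)/∂x - ∂(2*y)/∂y = -2
Assembling: d(omega) = (-2) dx ∧ dy.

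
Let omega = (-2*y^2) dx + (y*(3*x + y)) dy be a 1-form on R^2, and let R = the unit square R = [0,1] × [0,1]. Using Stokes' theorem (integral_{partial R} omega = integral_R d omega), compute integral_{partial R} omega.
integral_(partial R) omega = 7/2

Stokes: integral_partial_R omega = integral_R d omega with d omega = (∂Q/∂x - ∂P/∂y) dx ∧ dy.
  ∂Q/∂x = 3*y
  ∂P/∂y = -4*y
  integrand = ∂Q/∂x - ∂P/∂y = 7*y.
Integrating over R: integral_0^1 integral_0^1 (7*y) dx dy = 7/2.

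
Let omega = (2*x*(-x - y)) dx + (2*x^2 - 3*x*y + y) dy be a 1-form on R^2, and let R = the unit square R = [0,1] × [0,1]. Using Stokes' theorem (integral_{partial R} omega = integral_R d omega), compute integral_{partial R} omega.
integral_(partial R) omega = 3/2

Stokes: integral_partial_R omega = integral_R d omega with d omega = (∂Q/∂x - ∂P/∂y) dx ∧ dy.
  ∂Q/∂x = 4*x - 3*y
  ∂P/∂y = -2*x
  integrand = ∂Q/∂x - ∂P/∂y = 6*x - 3*y.
Integrating over R: integral_0^1 integral_0^1 (6*x - 3*y) dx dy = 3/2.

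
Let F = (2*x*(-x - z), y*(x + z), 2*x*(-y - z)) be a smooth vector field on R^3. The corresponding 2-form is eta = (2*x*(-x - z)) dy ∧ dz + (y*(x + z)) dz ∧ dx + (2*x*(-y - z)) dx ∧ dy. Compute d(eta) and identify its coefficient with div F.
d(eta) = (-5*x - z) dx ∧ dy ∧ dz; div F = -5*x - z

For a 2-form in R^3 of the form above, applying d gives a 3-form with coefficient ∂P/∂x + ∂Q/∂y + ∂R/∂z:
  ∂P/∂x = -4*x - 2*z
  ∂Q/∂y = x + z
  ∂R/∂z = -2*x
Sum = -5*x - z, which is exactly div F.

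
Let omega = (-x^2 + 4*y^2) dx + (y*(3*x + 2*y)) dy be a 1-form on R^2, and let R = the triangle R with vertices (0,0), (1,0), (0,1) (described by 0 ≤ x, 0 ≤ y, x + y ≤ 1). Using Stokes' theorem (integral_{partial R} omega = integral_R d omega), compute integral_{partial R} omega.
integral_(partial R) omega = -5/6

Stokes: integral_partial_R omega = integral_R d omega with d omega = (∂Q/∂x - ∂P/∂y) dx ∧ dy.
  ∂Q/∂x = 3*y
  ∂P/∂y = 8*y
  integrand = ∂Q/∂x - ∂P/∂y = -5*y.
Integrating over R: integral_0^1 integral_0^{1-x} (-5*y) dy dx = -5/6.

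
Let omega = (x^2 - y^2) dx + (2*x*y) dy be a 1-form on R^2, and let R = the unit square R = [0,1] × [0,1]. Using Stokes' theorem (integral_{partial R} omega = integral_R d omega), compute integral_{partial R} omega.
integral_(partial R) omega = 2

Stokes: integral_partial_R omega = integral_R d omega with d omega = (∂Q/∂x - ∂P/∂y) dx ∧ dy.
  ∂Q/∂x = 2*y
  ∂P/∂y = -2*y
  integrand = ∂Q/∂x - ∂P/∂y = 4*y.
Integrating over R: integral_0^1 integral_0^1 (4*y) dx dy = 2.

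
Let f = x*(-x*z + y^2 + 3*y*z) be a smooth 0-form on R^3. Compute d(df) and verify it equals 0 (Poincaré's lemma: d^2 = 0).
d(df) = 0

Step 1: df = sum_i (∂f/∂x_i) dx_i = (-2*x*z + y^2 + 3*y*z) dx + (x*(2*y + 3*z)) dy + (x*(-x + 3*y)) dz.
Step 2: Apply d again. Using the 1-form formula, the coefficient of dx ∧ dy in d(df) is ∂^2 f/∂x ∂y - ∂^2 f/∂y ∂x = (2*y + 3*z) - (2*y + 3*z) = 0 (equality of mixed partials for smooth f).
Similarly for dx ∧ dz and dy ∧ dz — all coefficients vanish. So d(df) = 0.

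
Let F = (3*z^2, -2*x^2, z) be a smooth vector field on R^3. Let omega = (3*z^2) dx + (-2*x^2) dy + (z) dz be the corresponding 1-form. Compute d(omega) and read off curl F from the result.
d(omega) = (0) dy ∧ dz + (6*z) dz ∧ dx + (-4*x) dx ∧ dy; curl F = (0, 6*z, -4*x)

d omega = sum_{i<j} (∂f_j/∂x_i - ∂f_i/∂x_j) dx_i ∧ dx_j. Under the identification (dy ∧ dz, dz ∧ dx, dx ∧ dy) ↔ (e_x, e_y, e_z), the coefficients are exactly the components of curl F. Compute:
  ∂R/∂y - ∂Q/∂z = (0) - (0) = 0
  ∂P/∂z - ∂R/∂x = (6*z) - (0) = 6*z
  ∂Q/∂x - ∂P/∂y = (-4*x) - (0) = -4*x.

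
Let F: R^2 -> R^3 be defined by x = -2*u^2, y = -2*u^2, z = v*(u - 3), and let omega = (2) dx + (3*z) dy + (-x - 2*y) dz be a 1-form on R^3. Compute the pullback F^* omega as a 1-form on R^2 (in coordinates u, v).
F^* omega = (2*u*(-3*u*v + 18*v - 4)) du + (6*u^2*(u - 3)) dv

Using F^*(f dg) = (f ∘ F) d(g ∘ F), substitute each coordinate x_i by F_i(u, v) in f_i, and replace dx_i by d F_i = (∂F_i/∂u) du + (∂F_i/∂v) dv.
  For the x component: f_1(F) = 2; d F_1 = (-4*u) du + (0) dv
  For the y component: f_2(F) = 3*v*(u - 3); d F_2 = (-4*u) du + (0) dv
  For the z component: f_3(F) = 6*u^2; d F_3 = (v) du + (u - 3) dv
Combining and collecting du, dv coefficients:
  coeff of du: 2*u*(-3*u*v + 18*v - 4)
  coeff of dv: 6*u^2*(u - 3)
F^* omega = (2*u*(-3*u*v + 18*v - 4)) du + (6*u^2*(u - 3)) dv.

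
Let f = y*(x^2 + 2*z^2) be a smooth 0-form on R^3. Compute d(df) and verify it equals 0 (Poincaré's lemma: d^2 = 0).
d(df) = 0

Step 1: df = sum_i (∂f/∂x_i) dx_i = (2*x*y) dx + (x^2 + 2*z^2) dy + (4*y*z) dz.
Step 2: Apply d again. Using the 1-form formula, the coefficient of dx ∧ dy in d(df) is ∂^2 f/∂x ∂y - ∂^2 f/∂y ∂x = (2*x) - (2*x) = 0 (equality of mixed partials for smooth f).
Similarly for dx ∧ dz and dy ∧ dz — all coefficients vanish. So d(df) = 0.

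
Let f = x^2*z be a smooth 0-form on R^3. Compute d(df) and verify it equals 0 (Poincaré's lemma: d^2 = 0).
d(df) = 0

Step 1: df = sum_i (∂f/∂x_i) dx_i = (2*x*z) dx + (0) dy + (x^2) dz.
Step 2: Apply d again. Using the 1-form formula, the coefficient of dx ∧ dy in d(df) is ∂^2 f/∂x ∂y - ∂^2 f/∂y ∂x = (0) - (0) = 0 (equality of mixed partials for smooth f).
Similarly for dx ∧ dz and dy ∧ dz — all coefficients vanish. So d(df) = 0.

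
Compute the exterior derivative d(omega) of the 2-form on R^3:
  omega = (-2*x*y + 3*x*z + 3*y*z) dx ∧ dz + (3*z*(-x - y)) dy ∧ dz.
d(omega) = (2*x - 6*z) dx ∧ dy ∧ dz

For a 2-form omega = sum_{i<j} g_{ij} dx_i ∧ dx_j, the exterior derivative is
  d(omega) = sum_{i<j} d(g_{ij}) ∧ dx_i ∧ dx_j = sum_{i<j, k} (∂g_{ij}/∂x_k) dx_k ∧ dx_i ∧ dx_j.
Expand each term, using dx_k ∧ dx_i ∧ dx_j = sgn(permutation) dx_{(a)} ∧ dx_{(b)} ∧ dx_{(c)} with (a < b < c) sorted:
  d(-2*x*y + 3*x*z + 3*y*z) includes (∂/∂y)(-2*x*y + 3*x*z + 3*y*z) dy = (-2*x + 3*z) dy, which multiplied by dx ∧ dz gives (2*x - 3*z) dx ∧ dy ∧ dz
  d(3*z*(-x - y)) includes (∂/∂x)(3*z*(-x - y)) dx = (-3*z) dx, which multiplied by dy ∧ dz gives (-3*z) dx ∧ dy ∧ dz
Collecting like 3-forms: d(omega) = (2*x - 6*z) dx ∧ dy ∧ dz.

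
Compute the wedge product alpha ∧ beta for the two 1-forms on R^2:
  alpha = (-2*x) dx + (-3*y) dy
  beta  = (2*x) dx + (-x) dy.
alpha ∧ beta = (2*x*(x + 3*y)) dx ∧ dy

Distribute the wedge, using dx_i ∧ dx_j = -dx_j ∧ dx_i and dx_i ∧ dx_i = 0. For each pair (i, j) with i < j, the coefficient of dx_i ∧ dx_j in alpha ∧ beta is (alpha_i * beta_j - alpha_j * beta_i). Collecting: alpha ∧ beta = (2*x*(x + 3*y)) dx ∧ dy.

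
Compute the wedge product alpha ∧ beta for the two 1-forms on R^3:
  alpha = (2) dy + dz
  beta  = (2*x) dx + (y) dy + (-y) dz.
alpha ∧ beta = (-4*x) dx ∧ dy + (-3*y) dy ∧ dz + (-2*x) dx ∧ dz

Distribute the wedge, using dx_i ∧ dx_j = -dx_j ∧ dx_i and dx_i ∧ dx_i = 0. For each pair (i, j) with i < j, the coefficient of dx_i ∧ dx_j in alpha ∧ beta is (alpha_i * beta_j - alpha_j * beta_i). Collecting: alpha ∧ beta = (-4*x) dx ∧ dy + (-3*y) dy ∧ dz + (-2*x) dx ∧ dz.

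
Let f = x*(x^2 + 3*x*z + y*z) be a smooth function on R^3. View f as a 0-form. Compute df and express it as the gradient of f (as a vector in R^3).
df = (3*x^2 + 6*x*z + y*z) dx + (x*z) dy + (x*(3*x + y)) dz; grad f = (3*x^2 + 6*x*z + y*z, x*z, x*(3*x + y))

For a 0-form f, d f = (∂f/∂x) dx + (∂f/∂y) dy + (∂f/∂z) dz. The components of the vector representation are exactly the entries of grad f in Cartesian coordinates:
  ∂f/∂x = 3*x^2 + 6*x*z + y*z
  ∂f/∂y = x*z
  ∂f/∂z = x*(3*x + y).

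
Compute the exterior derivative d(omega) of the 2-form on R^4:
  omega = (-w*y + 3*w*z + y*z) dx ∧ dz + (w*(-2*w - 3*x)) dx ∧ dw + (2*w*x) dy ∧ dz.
d(omega) = (3*w - z) dx ∧ dy ∧ dz + (-y + 3*z) dx ∧ dz ∧ dw + (2*x) dy ∧ dz ∧ dw

For a 2-form omega = sum_{i<j} g_{ij} dx_i ∧ dx_j, the exterior derivative is
  d(omega) = sum_{i<j} d(g_{ij}) ∧ dx_i ∧ dx_j = sum_{i<j, k} (∂g_{ij}/∂x_k) dx_k ∧ dx_i ∧ dx_j.
Expand each term, using dx_k ∧ dx_i ∧ dx_j = sgn(permutation) dx_{(a)} ∧ dx_{(b)} ∧ dx_{(c)} with (a < b < c) sorted:
  d(-w*y + 3*w*z + y*z) includes (∂/∂y)(-w*y + 3*w*z + y*z) dy = (-w + z) dy, which multiplied by dx ∧ dz gives (w - z) dx ∧ dy ∧ dz
  d(-w*y + 3*w*z + y*z) includes (∂/∂w)(-w*y + 3*w*z + y*z) dw = (-y + 3*z) dw, which multiplied by dx ∧ dz gives (-y + 3*z) dx ∧ dz ∧ dw
  d(2*w*x) includes (∂/∂x)(2*w*x) dx = (2*w) dx, which multiplied by dy ∧ dz gives (2*w) dx ∧ dy ∧ dz
  d(2*w*x) includes (∂/∂w)(2*w*x) dw = (2*x) dw, which multiplied by dy ∧ dz gives (2*x) dy ∧ dz ∧ dw
Collecting like 3-forms: d(omega) = (3*w - z) dx ∧ dy ∧ dz + (-y + 3*z) dx ∧ dz ∧ dw + (2*x) dy ∧ dz ∧ dw.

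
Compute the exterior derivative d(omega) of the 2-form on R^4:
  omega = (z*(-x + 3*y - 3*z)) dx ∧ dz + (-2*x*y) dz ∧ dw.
d(omega) = (-3*z) dx ∧ dy ∧ dz + (-2*y) dx ∧ dz ∧ dw + (-2*x) dy ∧ dz ∧ dw

For a 2-form omega = sum_{i<j} g_{ij} dx_i ∧ dx_j, the exterior derivative is
  d(omega) = sum_{i<j} d(g_{ij}) ∧ dx_i ∧ dx_j = sum_{i<j, k} (∂g_{ij}/∂x_k) dx_k ∧ dx_i ∧ dx_j.
Expand each term, using dx_k ∧ dx_i ∧ dx_j = sgn(permutation) dx_{(a)} ∧ dx_{(b)} ∧ dx_{(c)} with (a < b < c) sorted:
  d(z*(-x + 3*y - 3*z)) includes (∂/∂y)(z*(-x + 3*y - 3*z)) dy = (3*z) dy, which multiplied by dx ∧ dz gives (-3*z) dx ∧ dy ∧ dz
  d(-2*x*y) includes (∂/∂x)(-2*x*y) dx = (-2*y) dx, which multiplied by dz ∧ dw gives (-2*y) dx ∧ dz ∧ dw
  d(-2*x*y) includes (∂/∂y)(-2*x*y) dy = (-2*x) dy, which multiplied by dz ∧ dw gives (-2*x) dy ∧ dz ∧ dw
Collecting like 3-forms: d(omega) = (-3*z) dx ∧ dy ∧ dz + (-2*y) dx ∧ dz ∧ dw + (-2*x) dy ∧ dz ∧ dw.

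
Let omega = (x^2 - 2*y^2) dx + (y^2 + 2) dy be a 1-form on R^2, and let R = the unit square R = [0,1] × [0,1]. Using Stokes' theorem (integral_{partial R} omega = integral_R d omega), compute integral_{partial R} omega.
integral_(partial R) omega = 2

Stokes: integral_partial_R omega = integral_R d omega with d omega = (∂Q/∂x - ∂P/∂y) dx ∧ dy.
  ∂Q/∂x = 0
  ∂P/∂y = -4*y
  integrand = ∂Q/∂x - ∂P/∂y = 4*y.
Integrating over R: integral_0^1 integral_0^1 (4*y) dx dy = 2.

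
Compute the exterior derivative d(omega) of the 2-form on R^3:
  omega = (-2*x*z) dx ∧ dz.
d(omega) = 0

For a 2-form omega = sum_{i<j} g_{ij} dx_i ∧ dx_j, the exterior derivative is
  d(omega) = sum_{i<j} d(g_{ij}) ∧ dx_i ∧ dx_j = sum_{i<j, k} (∂g_{ij}/∂x_k) dx_k ∧ dx_i ∧ dx_j.
Expand each term, using dx_k ∧ dx_i ∧ dx_j = sgn(permutation) dx_{(a)} ∧ dx_{(b)} ∧ dx_{(c)} with (a < b < c) sorted:

Collecting like 3-forms: d(omega) = 0.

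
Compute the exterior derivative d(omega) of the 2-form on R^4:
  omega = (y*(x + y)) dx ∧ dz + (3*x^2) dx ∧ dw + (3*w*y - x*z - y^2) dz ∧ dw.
d(omega) = (-x - 2*y) dx ∧ dy ∧ dz + (-z) dx ∧ dz ∧ dw + (3*w - 2*y) dy ∧ dz ∧ dw

For a 2-form omega = sum_{i<j} g_{ij} dx_i ∧ dx_j, the exterior derivative is
  d(omega) = sum_{i<j} d(g_{ij}) ∧ dx_i ∧ dx_j = sum_{i<j, k} (∂g_{ij}/∂x_k) dx_k ∧ dx_i ∧ dx_j.
Expand each term, using dx_k ∧ dx_i ∧ dx_j = sgn(permutation) dx_{(a)} ∧ dx_{(b)} ∧ dx_{(c)} with (a < b < c) sorted:
  d(y*(x + y)) includes (∂/∂y)(y*(x + y)) dy = (x + 2*y) dy, which multiplied by dx ∧ dz gives (-x - 2*y) dx ∧ dy ∧ dz
  d(3*w*y - x*z - y^2) includes (∂/∂x)(3*w*y - x*z - y^2) dx = (-z) dx, which multiplied by dz ∧ dw gives (-z) dx ∧ dz ∧ dw
  d(3*w*y - x*z - y^2) includes (∂/∂y)(3*w*y - x*z - y^2) dy = (3*w - 2*y) dy, which multiplied by dz ∧ dw gives (3*w - 2*y) dy ∧ dz ∧ dw
Collecting like 3-forms: d(omega) = (-x - 2*y) dx ∧ dy ∧ dz + (-z) dx ∧ dz ∧ dw + (3*w - 2*y) dy ∧ dz ∧ dw.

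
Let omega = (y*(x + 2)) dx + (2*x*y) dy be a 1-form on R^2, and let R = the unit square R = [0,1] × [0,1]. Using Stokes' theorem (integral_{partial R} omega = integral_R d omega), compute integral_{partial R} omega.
integral_(partial R) omega = -3/2

Stokes: integral_partial_R omega = integral_R d omega with d omega = (∂Q/∂x - ∂P/∂y) dx ∧ dy.
  ∂Q/∂x = 2*y
  ∂P/∂y = x + 2
  integrand = ∂Q/∂x - ∂P/∂y = -x + 2*y - 2.
Integrating over R: integral_0^1 integral_0^1 (-x + 2*y - 2) dx dy = -3/2.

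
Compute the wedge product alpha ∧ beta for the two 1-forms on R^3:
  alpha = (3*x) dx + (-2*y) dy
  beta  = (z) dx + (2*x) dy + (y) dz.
alpha ∧ beta = (6*x^2 + 2*y*z) dx ∧ dy + (3*x*y) dx ∧ dz + (-2*y^2) dy ∧ dz

Distribute the wedge, using dx_i ∧ dx_j = -dx_j ∧ dx_i and dx_i ∧ dx_i = 0. For each pair (i, j) with i < j, the coefficient of dx_i ∧ dx_j in alpha ∧ beta is (alpha_i * beta_j - alpha_j * beta_i). Collecting: alpha ∧ beta = (6*x^2 + 2*y*z) dx ∧ dy + (3*x*y) dx ∧ dz + (-2*y^2) dy ∧ dz.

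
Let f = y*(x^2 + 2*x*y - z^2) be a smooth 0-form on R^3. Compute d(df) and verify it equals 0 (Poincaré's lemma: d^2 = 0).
d(df) = 0

Step 1: df = sum_i (∂f/∂x_i) dx_i = (2*y*(x + y)) dx + (x^2 + 4*x*y - z^2) dy + (-2*y*z) dz.
Step 2: Apply d again. Using the 1-form formula, the coefficient of dx ∧ dy in d(df) is ∂^2 f/∂x ∂y - ∂^2 f/∂y ∂x = (2*x + 4*y) - (2*x + 4*y) = 0 (equality of mixed partials for smooth f).
Similarly for dx ∧ dz and dy ∧ dz — all coefficients vanish. So d(df) = 0.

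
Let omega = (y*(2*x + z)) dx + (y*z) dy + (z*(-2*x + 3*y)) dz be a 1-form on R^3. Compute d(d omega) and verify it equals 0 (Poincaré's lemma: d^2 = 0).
d(d omega) = 0

Step 1: d omega = sum_{i<j} (∂f_j/∂x_i - ∂f_i/∂x_j) dx_i ∧ dx_j:
  coeff of dx ∧ dy: -2*x - z
  coeff of dx ∧ dz: -y - 2*z
  coeff of dy ∧ dz: -y + 3*z
Step 2: Apply d again to each 2-form coefficient. The only possible 3-form in R^3 is dx ∧ dy ∧ dz, with coefficient
  ∂(coeff of dy∧dz)/∂x - ∂(coeff of dx∧dz)/∂y + ∂(coeff of dx∧dy)/∂z
  = ∂/∂x (-y + 3*z) - ∂/∂y (-y - 2*z) + ∂/∂z (-2*x - z).
Each of these terms simplifies to sums of mixed partials that cancel in pairs. The result is 0 (by equality of mixed partials for smooth functions — Schwarz / Clairaut).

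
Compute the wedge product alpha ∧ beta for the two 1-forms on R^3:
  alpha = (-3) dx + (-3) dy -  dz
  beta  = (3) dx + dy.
alpha ∧ beta = (6) dx ∧ dy + (3) dx ∧ dz + (1) dy ∧ dz

Distribute the wedge, using dx_i ∧ dx_j = -dx_j ∧ dx_i and dx_i ∧ dx_i = 0. For each pair (i, j) with i < j, the coefficient of dx_i ∧ dx_j in alpha ∧ beta is (alpha_i * beta_j - alpha_j * beta_i). Collecting: alpha ∧ beta = (6) dx ∧ dy + (3) dx ∧ dz + (1) dy ∧ dz.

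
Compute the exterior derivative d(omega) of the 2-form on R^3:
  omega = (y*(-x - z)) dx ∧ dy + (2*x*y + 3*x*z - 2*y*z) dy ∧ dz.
d(omega) = (y + 3*z) dx ∧ dy ∧ dz

For a 2-form omega = sum_{i<j} g_{ij} dx_i ∧ dx_j, the exterior derivative is
  d(omega) = sum_{i<j} d(g_{ij}) ∧ dx_i ∧ dx_j = sum_{i<j, k} (∂g_{ij}/∂x_k) dx_k ∧ dx_i ∧ dx_j.
Expand each term, using dx_k ∧ dx_i ∧ dx_j = sgn(permutation) dx_{(a)} ∧ dx_{(b)} ∧ dx_{(c)} with (a < b < c) sorted:
  d(y*(-x - z)) includes (∂/∂z)(y*(-x - z)) dz = (-y) dz, which multiplied by dx ∧ dy gives (-y) dx ∧ dy ∧ dz
  d(2*x*y + 3*x*z - 2*y*z) includes (∂/∂x)(2*x*y + 3*x*z - 2*y*z) dx = (2*y + 3*z) dx, which multiplied by dy ∧ dz gives (2*y + 3*z) dx ∧ dy ∧ dz
Collecting like 3-forms: d(omega) = (y + 3*z) dx ∧ dy ∧ dz.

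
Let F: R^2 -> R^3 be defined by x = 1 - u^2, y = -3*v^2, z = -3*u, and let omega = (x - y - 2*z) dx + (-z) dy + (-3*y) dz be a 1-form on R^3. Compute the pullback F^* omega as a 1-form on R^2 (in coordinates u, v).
F^* omega = (2*u^3 - 12*u^2 - 6*u*v^2 - 2*u - 27*v^2) du + (-18*u*v) dv

Using F^*(f dg) = (f ∘ F) d(g ∘ F), substitute each coordinate x_i by F_i(u, v) in f_i, and replace dx_i by d F_i = (∂F_i/∂u) du + (∂F_i/∂v) dv.
  For the x component: f_1(F) = -u^2 + 6*u + 3*v^2 + 1; d F_1 = (-2*u) du + (0) dv
  For the y component: f_2(F) = 3*u; d F_2 = (0) du + (-6*v) dv
  For the z component: f_3(F) = 9*v^2; d F_3 = (-3) du + (0) dv
Combining and collecting du, dv coefficients:
  coeff of du: 2*u^3 - 12*u^2 - 6*u*v^2 - 2*u - 27*v^2
  coeff of dv: -18*u*v
F^* omega = (2*u^3 - 12*u^2 - 6*u*v^2 - 2*u - 27*v^2) du + (-18*u*v) dv.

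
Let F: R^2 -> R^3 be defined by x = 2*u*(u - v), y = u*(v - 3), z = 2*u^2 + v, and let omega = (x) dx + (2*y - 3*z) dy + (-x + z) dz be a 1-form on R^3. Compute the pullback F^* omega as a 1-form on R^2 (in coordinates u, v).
F^* omega = (8*u^3 - 10*u^2*v + 18*u^2 + 6*u*v^2 - 8*u*v + 18*u - 3*v^2 + 9*v) du + (-10*u^3 + 6*u^2*v - 6*u^2 - u*v + v) dv

Using F^*(f dg) = (f ∘ F) d(g ∘ F), substitute each coordinate x_i by F_i(u, v) in f_i, and replace dx_i by d F_i = (∂F_i/∂u) du + (∂F_i/∂v) dv.
  For the x component: f_1(F) = 2*u*(u - v); d F_1 = (4*u - 2*v) du + (-2*u) dv
  For the y component: f_2(F) = -6*u^2 + 2*u*v - 6*u - 3*v; d F_2 = (v - 3) du + (u) dv
  For the z component: f_3(F) = v*(2*u + 1); d F_3 = (4*u) du + (1) dv
Combining and collecting du, dv coefficients:
  coeff of du: 8*u^3 - 10*u^2*v + 18*u^2 + 6*u*v^2 - 8*u*v + 18*u - 3*v^2 + 9*v
  coeff of dv: -10*u^3 + 6*u^2*v - 6*u^2 - u*v + v
F^* omega = (8*u^3 - 10*u^2*v + 18*u^2 + 6*u*v^2 - 8*u*v + 18*u - 3*v^2 + 9*v) du + (-10*u^3 + 6*u^2*v - 6*u^2 - u*v + v) dv.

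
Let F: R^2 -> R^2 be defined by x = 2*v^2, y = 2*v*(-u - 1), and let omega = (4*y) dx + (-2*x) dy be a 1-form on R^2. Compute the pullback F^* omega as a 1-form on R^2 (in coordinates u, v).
F^* omega = (8*v^3) du + (24*v^2*(-u - 1)) dv

Using F^*(f dg) = (f ∘ F) d(g ∘ F), substitute each coordinate x_i by F_i(u, v) in f_i, and replace dx_i by d F_i = (∂F_i/∂u) du + (∂F_i/∂v) dv.
  For the x component: f_1(F) = 8*v*(-u - 1); d F_1 = (0) du + (4*v) dv
  For the y component: f_2(F) = -4*v^2; d F_2 = (-2*v) du + (-2*u - 2) dv
Combining and collecting du, dv coefficients:
  coeff of du: 8*v^3
  coeff of dv: 24*v^2*(-u - 1)
F^* omega = (8*v^3) du + (24*v^2*(-u - 1)) dv.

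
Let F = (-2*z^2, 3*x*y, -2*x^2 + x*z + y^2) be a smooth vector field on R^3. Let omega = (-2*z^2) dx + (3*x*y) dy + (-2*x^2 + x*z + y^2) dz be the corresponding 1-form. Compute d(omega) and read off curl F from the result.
d(omega) = (2*y) dy ∧ dz + (4*x - 5*z) dz ∧ dx + (3*y) dx ∧ dy; curl F = (2*y, 4*x - 5*z, 3*y)

d omega = sum_{i<j} (∂f_j/∂x_i - ∂f_i/∂x_j) dx_i ∧ dx_j. Under the identification (dy ∧ dz, dz ∧ dx, dx ∧ dy) ↔ (e_x, e_y, e_z), the coefficients are exactly the components of curl F. Compute:
  ∂R/∂y - ∂Q/∂z = (2*y) - (0) = 2*y
  ∂P/∂z - ∂R/∂x = (-4*z) - (-4*x + z) = 4*x - 5*z
  ∂Q/∂x - ∂P/∂y = (3*y) - (0) = 3*y.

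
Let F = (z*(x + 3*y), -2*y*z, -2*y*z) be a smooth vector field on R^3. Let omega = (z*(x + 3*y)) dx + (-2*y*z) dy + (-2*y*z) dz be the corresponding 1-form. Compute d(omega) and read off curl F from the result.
d(omega) = (2*y - 2*z) dy ∧ dz + (x + 3*y) dz ∧ dx + (-3*z) dx ∧ dy; curl F = (2*y - 2*z, x + 3*y, -3*z)

d omega = sum_{i<j} (∂f_j/∂x_i - ∂f_i/∂x_j) dx_i ∧ dx_j. Under the identification (dy ∧ dz, dz ∧ dx, dx ∧ dy) ↔ (e_x, e_y, e_z), the coefficients are exactly the components of curl F. Compute:
  ∂R/∂y - ∂Q/∂z = (-2*z) - (-2*y) = 2*y - 2*z
  ∂P/∂z - ∂R/∂x = (x + 3*y) - (0) = x + 3*y
  ∂Q/∂x - ∂P/∂y = (0) - (3*z) = -3*z.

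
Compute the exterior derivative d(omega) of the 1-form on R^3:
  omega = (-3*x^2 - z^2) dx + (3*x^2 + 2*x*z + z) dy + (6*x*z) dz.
d(omega) = (6*x + 2*z) dx ∧ dy + (8*z) dx ∧ dz + (-2*x - 1) dy ∧ dz

For a 1-form omega = sum_i f_i dx_i, the exterior derivative is
  d(omega) = sum_{i < j} (∂f_j/∂x_i - ∂f_i/∂x_j) dx_i ∧ dx_j.
  coefficient of dx ∧ dy: ∂f_2/∂x - ∂f_1/∂y = ∂(3*x^2 + 2*x*z + z)/∂x - ∂(-3*x^2 - z^2)/∂y = 6*x + 2*z
  coefficient of dx ∧ dz: ∂f_3/∂x - ∂f_1/∂z = ∂(6*x*z)/∂x - ∂(-3*x^2 - z^2)/∂z = 8*z
  coefficient of dy ∧ dz: ∂f_3/∂y - ∂f_2/∂z = ∂(6*x*z)/∂y - ∂(3*x^2 + 2*x*z + z)/∂z = -2*x - 1
Assembling: d(omega) = (6*x + 2*z) dx ∧ dy + (8*z) dx ∧ dz + (-2*x - 1) dy ∧ dz.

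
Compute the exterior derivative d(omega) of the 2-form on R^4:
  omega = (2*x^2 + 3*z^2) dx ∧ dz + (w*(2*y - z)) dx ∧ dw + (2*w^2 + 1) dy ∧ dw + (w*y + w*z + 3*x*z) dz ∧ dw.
d(omega) = (-2*w) dx ∧ dy ∧ dw + (w + 3*z) dx ∧ dz ∧ dw + (w) dy ∧ dz ∧ dw

For a 2-form omega = sum_{i<j} g_{ij} dx_i ∧ dx_j, the exterior derivative is
  d(omega) = sum_{i<j} d(g_{ij}) ∧ dx_i ∧ dx_j = sum_{i<j, k} (∂g_{ij}/∂x_k) dx_k ∧ dx_i ∧ dx_j.
Expand each term, using dx_k ∧ dx_i ∧ dx_j = sgn(permutation) dx_{(a)} ∧ dx_{(b)} ∧ dx_{(c)} with (a < b < c) sorted:
  d(w*(2*y - z)) includes (∂/∂y)(w*(2*y - z)) dy = (2*w) dy, which multiplied by dx ∧ dw gives (-2*w) dx ∧ dy ∧ dw
  d(w*(2*y - z)) includes (∂/∂z)(w*(2*y - z)) dz = (-w) dz, which multiplied by dx ∧ dw gives (w) dx ∧ dz ∧ dw
  d(w*y + w*z + 3*x*z) includes (∂/∂x)(w*y + w*z + 3*x*z) dx = (3*z) dx, which multiplied by dz ∧ dw gives (3*z) dx ∧ dz ∧ dw
  d(w*y + w*z + 3*x*z) includes (∂/∂y)(w*y + w*z + 3*x*z) dy = (w) dy, which multiplied by dz ∧ dw gives (w) dy ∧ dz ∧ dw
Collecting like 3-forms: d(omega) = (-2*w) dx ∧ dy ∧ dw + (w + 3*z) dx ∧ dz ∧ dw + (w) dy ∧ dz ∧ dw.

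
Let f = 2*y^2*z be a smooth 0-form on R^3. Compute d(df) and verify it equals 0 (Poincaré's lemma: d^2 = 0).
d(df) = 0

Step 1: df = sum_i (∂f/∂x_i) dx_i = (0) dx + (4*y*z) dy + (2*y^2) dz.
Step 2: Apply d again. Using the 1-form formula, the coefficient of dx ∧ dy in d(df) is ∂^2 f/∂x ∂y - ∂^2 f/∂y ∂x = (0) - (0) = 0 (equality of mixed partials for smooth f).
Similarly for dx ∧ dz and dy ∧ dz — all coefficients vanish. So d(df) = 0.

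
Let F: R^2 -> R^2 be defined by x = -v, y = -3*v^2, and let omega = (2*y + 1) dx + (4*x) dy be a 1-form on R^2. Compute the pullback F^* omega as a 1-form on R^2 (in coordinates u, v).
F^* omega = (30*v^2 - 1) dv

Using F^*(f dg) = (f ∘ F) d(g ∘ F), substitute each coordinate x_i by F_i(u, v) in f_i, and replace dx_i by d F_i = (∂F_i/∂u) du + (∂F_i/∂v) dv.
  For the x component: f_1(F) = 1 - 6*v^2; d F_1 = (0) du + (-1) dv
  For the y component: f_2(F) = -4*v; d F_2 = (0) du + (-6*v) dv
Combining and collecting du, dv coefficients:
  coeff of du: 0
  coeff of dv: 30*v^2 - 1
F^* omega = (30*v^2 - 1) dv.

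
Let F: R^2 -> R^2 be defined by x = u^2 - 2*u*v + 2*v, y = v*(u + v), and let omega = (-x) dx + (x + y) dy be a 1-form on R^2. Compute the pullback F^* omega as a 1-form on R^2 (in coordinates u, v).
F^* omega = (-2*u^3 + 7*u^2*v - 5*u*v^2 - 4*u*v + v^3 + 6*v^2) du + (3*u^3 - 3*u^2*v - 2*u^2 - u*v^2 + 10*u*v + 2*v^3 + 4*v^2 - 4*v) dv

Using F^*(f dg) = (f ∘ F) d(g ∘ F), substitute each coordinate x_i by F_i(u, v) in f_i, and replace dx_i by d F_i = (∂F_i/∂u) du + (∂F_i/∂v) dv.
  For the x component: f_1(F) = -u^2 + 2*u*v - 2*v; d F_1 = (2*u - 2*v) du + (2 - 2*u) dv
  For the y component: f_2(F) = u^2 - u*v + v^2 + 2*v; d F_2 = (v) du + (u + 2*v) dv
Combining and collecting du, dv coefficients:
  coeff of du: -2*u^3 + 7*u^2*v - 5*u*v^2 - 4*u*v + v^3 + 6*v^2
  coeff of dv: 3*u^3 - 3*u^2*v - 2*u^2 - u*v^2 + 10*u*v + 2*v^3 + 4*v^2 - 4*v
F^* omega = (-2*u^3 + 7*u^2*v - 5*u*v^2 - 4*u*v + v^3 + 6*v^2) du + (3*u^3 - 3*u^2*v - 2*u^2 - u*v^2 + 10*u*v + 2*v^3 + 4*v^2 - 4*v) dv.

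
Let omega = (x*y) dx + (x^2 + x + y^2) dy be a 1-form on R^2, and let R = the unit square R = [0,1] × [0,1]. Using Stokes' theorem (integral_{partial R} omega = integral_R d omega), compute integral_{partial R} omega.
integral_(partial R) omega = 3/2

Stokes: integral_partial_R omega = integral_R d omega with d omega = (∂Q/∂x - ∂P/∂y) dx ∧ dy.
  ∂Q/∂x = 2*x + 1
  ∂P/∂y = x
  integrand = ∂Q/∂x - ∂P/∂y = x + 1.
Integrating over R: integral_0^1 integral_0^1 (x + 1) dx dy = 3/2.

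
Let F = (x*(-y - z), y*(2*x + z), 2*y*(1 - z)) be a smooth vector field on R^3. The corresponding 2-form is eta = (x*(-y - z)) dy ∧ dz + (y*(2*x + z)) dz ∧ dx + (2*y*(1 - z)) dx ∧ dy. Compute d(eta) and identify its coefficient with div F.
d(eta) = (2*x - 3*y) dx ∧ dy ∧ dz; div F = 2*x - 3*y

For a 2-form in R^3 of the form above, applying d gives a 3-form with coefficient ∂P/∂x + ∂Q/∂y + ∂R/∂z:
  ∂P/∂x = -y - z
  ∂Q/∂y = 2*x + z
  ∂R/∂z = -2*y
Sum = 2*x - 3*y, which is exactly div F.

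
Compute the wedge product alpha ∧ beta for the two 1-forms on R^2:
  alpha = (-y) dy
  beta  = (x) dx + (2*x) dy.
alpha ∧ beta = (x*y) dx ∧ dy

Distribute the wedge, using dx_i ∧ dx_j = -dx_j ∧ dx_i and dx_i ∧ dx_i = 0. For each pair (i, j) with i < j, the coefficient of dx_i ∧ dx_j in alpha ∧ beta is (alpha_i * beta_j - alpha_j * beta_i). Collecting: alpha ∧ beta = (x*y) dx ∧ dy.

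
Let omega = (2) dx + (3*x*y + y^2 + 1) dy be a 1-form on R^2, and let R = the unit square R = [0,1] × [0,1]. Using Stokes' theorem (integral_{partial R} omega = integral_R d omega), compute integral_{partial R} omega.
integral_(partial R) omega = 3/2

Stokes: integral_partial_R omega = integral_R d omega with d omega = (∂Q/∂x - ∂P/∂y) dx ∧ dy.
  ∂Q/∂x = 3*y
  ∂P/∂y = 0
  integrand = ∂Q/∂x - ∂P/∂y = 3*y.
Integrating over R: integral_0^1 integral_0^1 (3*y) dx dy = 3/2.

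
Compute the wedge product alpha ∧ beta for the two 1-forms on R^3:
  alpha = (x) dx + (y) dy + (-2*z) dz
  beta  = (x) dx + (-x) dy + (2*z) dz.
alpha ∧ beta = (-x*(x + y)) dx ∧ dy + (4*x*z) dx ∧ dz + (2*z*(-x + y)) dy ∧ dz

Distribute the wedge, using dx_i ∧ dx_j = -dx_j ∧ dx_i and dx_i ∧ dx_i = 0. For each pair (i, j) with i < j, the coefficient of dx_i ∧ dx_j in alpha ∧ beta is (alpha_i * beta_j - alpha_j * beta_i). Collecting: alpha ∧ beta = (-x*(x + y)) dx ∧ dy + (4*x*z) dx ∧ dz + (2*z*(-x + y)) dy ∧ dz.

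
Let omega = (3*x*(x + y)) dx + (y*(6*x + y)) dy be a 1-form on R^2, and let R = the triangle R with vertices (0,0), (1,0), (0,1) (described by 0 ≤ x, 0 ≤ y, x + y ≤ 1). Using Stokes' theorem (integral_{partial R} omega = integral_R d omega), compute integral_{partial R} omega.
integral_(partial R) omega = 1/2

Stokes: integral_partial_R omega = integral_R d omega with d omega = (∂Q/∂x - ∂P/∂y) dx ∧ dy.
  ∂Q/∂x = 6*y
  ∂P/∂y = 3*x
  integrand = ∂Q/∂x - ∂P/∂y = -3*x + 6*y.
Integrating over R: integral_0^1 integral_0^{1-x} (-3*x + 6*y) dy dx = 1/2.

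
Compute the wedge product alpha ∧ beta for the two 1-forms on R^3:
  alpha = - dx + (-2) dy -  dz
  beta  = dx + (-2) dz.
alpha ∧ beta = (3) dx ∧ dz + (2) dx ∧ dy + (4) dy ∧ dz

Distribute the wedge, using dx_i ∧ dx_j = -dx_j ∧ dx_i and dx_i ∧ dx_i = 0. For each pair (i, j) with i < j, the coefficient of dx_i ∧ dx_j in alpha ∧ beta is (alpha_i * beta_j - alpha_j * beta_i). Collecting: alpha ∧ beta = (3) dx ∧ dz + (2) dx ∧ dy + (4) dy ∧ dz.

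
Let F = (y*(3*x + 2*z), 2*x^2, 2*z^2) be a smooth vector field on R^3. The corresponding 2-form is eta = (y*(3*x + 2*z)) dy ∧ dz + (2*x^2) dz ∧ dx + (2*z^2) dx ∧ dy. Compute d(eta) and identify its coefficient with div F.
d(eta) = (3*y + 4*z) dx ∧ dy ∧ dz; div F = 3*y + 4*z

For a 2-form in R^3 of the form above, applying d gives a 3-form with coefficient ∂P/∂x + ∂Q/∂y + ∂R/∂z:
  ∂P/∂x = 3*y
  ∂Q/∂y = 0
  ∂R/∂z = 4*z
Sum = 3*y + 4*z, which is exactly div F.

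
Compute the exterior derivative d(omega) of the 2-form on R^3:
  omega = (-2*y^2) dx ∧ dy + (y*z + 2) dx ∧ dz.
d(omega) = (-z) dx ∧ dy ∧ dz

For a 2-form omega = sum_{i<j} g_{ij} dx_i ∧ dx_j, the exterior derivative is
  d(omega) = sum_{i<j} d(g_{ij}) ∧ dx_i ∧ dx_j = sum_{i<j, k} (∂g_{ij}/∂x_k) dx_k ∧ dx_i ∧ dx_j.
Expand each term, using dx_k ∧ dx_i ∧ dx_j = sgn(permutation) dx_{(a)} ∧ dx_{(b)} ∧ dx_{(c)} with (a < b < c) sorted:
  d(y*z + 2) includes (∂/∂y)(y*z + 2) dy = (z) dy, which multiplied by dx ∧ dz gives (-z) dx ∧ dy ∧ dz
Collecting like 3-forms: d(omega) = (-z) dx ∧ dy ∧ dz.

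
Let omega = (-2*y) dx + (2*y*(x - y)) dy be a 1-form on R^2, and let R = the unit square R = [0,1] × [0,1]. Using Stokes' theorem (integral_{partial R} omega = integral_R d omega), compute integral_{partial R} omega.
integral_(partial R) omega = 3

Stokes: integral_partial_R omega = integral_R d omega with d omega = (∂Q/∂x - ∂P/∂y) dx ∧ dy.
  ∂Q/∂x = 2*y
  ∂P/∂y = -2
  integrand = ∂Q/∂x - ∂P/∂y = 2*y + 2.
Integrating over R: integral_0^1 integral_0^1 (2*y + 2) dx dy = 3.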